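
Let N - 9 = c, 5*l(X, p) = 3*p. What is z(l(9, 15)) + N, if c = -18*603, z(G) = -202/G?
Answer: -97807/9 ≈ -10867.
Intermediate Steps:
l(X, p) = 3*p/5 (l(X, p) = (3*p)/5 = 3*p/5)
c = -10854
N = -10845 (N = 9 - 10854 = -10845)
z(l(9, 15)) + N = -202/((3/5)*15) - 10845 = -202/9 - 10845 = -97807/9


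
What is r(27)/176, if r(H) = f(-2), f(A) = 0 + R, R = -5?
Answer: -5/176 ≈ -0.028409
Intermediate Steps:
f(A) = -5 (f(A) = 0 - 5 = -5)
r(H) = -5
r(27)/176 = -5/176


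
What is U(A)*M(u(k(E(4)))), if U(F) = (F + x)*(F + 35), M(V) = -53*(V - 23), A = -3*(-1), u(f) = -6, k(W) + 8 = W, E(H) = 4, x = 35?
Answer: 2219428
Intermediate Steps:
k(W) = -8 + W
A = 3
M(V) = 1219 - 53*V (M(V) = -53*(-23 + V) = 1219 - 53*V)
U(F) = (35 + F)² (U(F) = (F + 35)*(F + 35) = (35 + F)*(35 + F) = (35 + F)²)
U(A)*M(u(k(E(4)))) = (1225 + 3² + 70*3)*(1219 - 53*(-6)) = (1225 + 9 + 210)*(1219 + 318) = 1444*1537 = 2219428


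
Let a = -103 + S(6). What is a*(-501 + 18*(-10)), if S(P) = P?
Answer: 66057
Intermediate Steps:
a = -97 (a = -103 + 6 = -97)
a*(-501 + 18*(-10)) = -97*(-501 + 18*(-10)) = -97*(-501 - 180) = -97*(-681) = 66057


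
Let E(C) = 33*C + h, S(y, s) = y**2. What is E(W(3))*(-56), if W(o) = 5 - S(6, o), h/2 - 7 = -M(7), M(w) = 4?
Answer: 56952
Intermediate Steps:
h = 6 (h = 14 + 2*(-1*4) = 14 + 2*(-4) = 14 - 8 = 6)
W(o) = -31 (W(o) = 5 - 1*6**2 = 5 - 1*36 = 5 - 36 = -31)
E(C) = 6 + 33*C (E(C) = 33*C + 6 = 6 + 33*C)
E(W(3))*(-56) = (6 + 33*(-31))*(-56) = (6 - 1023)*(-56) = -1017*(-56) = 56952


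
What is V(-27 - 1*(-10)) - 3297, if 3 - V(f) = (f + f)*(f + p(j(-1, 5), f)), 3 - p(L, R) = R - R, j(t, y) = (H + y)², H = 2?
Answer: -3770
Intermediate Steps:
j(t, y) = (2 + y)²
p(L, R) = 3 (p(L, R) = 3 - (R - R) = 3 - 1*0 = 3 + 0 = 3)
V(f) = 3 - 2*f*(3 + f) (V(f) = 3 - (f + f)*(f + 3) = 3 - 2*f*(3 + f))
V(-27 - 1*(-10)) - 3297 = (3 - 6*(-27 - 1*(-10)) - 2*(-27 - 1*(-10))²) - 3297 = (3 - 6*(-27 + 10) - 2*(-27 + 10)²) - 3297 = (3 - 6*(-17) - 2*(-17)²) - 3297 = (3 + 102 - 2*289) - 3297 = (3 + 102 - 578) - 3297 = -473 - 3297 = -3770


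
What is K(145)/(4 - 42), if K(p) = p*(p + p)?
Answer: -21025/19 ≈ -1106.6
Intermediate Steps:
K(p) = 2*p² (K(p) = p*(2*p) = 2*p²)
K(145)/(4 - 42) = (2*145²)/(4 - 42) = (2*21025)/(-38) = 42050*(-1/38) = -21025/19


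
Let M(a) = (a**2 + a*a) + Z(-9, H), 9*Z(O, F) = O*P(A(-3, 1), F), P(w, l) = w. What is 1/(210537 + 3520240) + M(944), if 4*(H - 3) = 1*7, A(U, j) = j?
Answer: 6649255654568/3730777 ≈ 1.7823e+6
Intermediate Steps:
H = 19/4 (H = 3 + (1*7)/4 = 3 + (1/4)*7 = 3 + 7/4 = 19/4 ≈ 4.7500)
Z(O, F) = O/9 (Z(O, F) = (O*1)/9 = O/9)
M(a) = -1 + 2*a**2 (M(a) = (a**2 + a*a) + (1/9)*(-9) = (a**2 + a**2) - 1 = 2*a**2 - 1 = -1 + 2*a**2)
1/(210537 + 3520240) + M(944) = 1/(210537 + 3520240) + (-1 + 2*944**2) = 1/3730777 + (-1 + 2*891136) = 1/3730777 + (-1 + 1782272) = 1/3730777 + 1782271 = 6649255654568/3730777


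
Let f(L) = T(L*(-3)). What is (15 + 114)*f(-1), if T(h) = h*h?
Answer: 1161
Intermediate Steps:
T(h) = h²
f(L) = 9*L² (f(L) = (L*(-3))² = (-3*L)² = 9*L²)
(15 + 114)*f(-1) = (15 + 114)*(9*(-1)²) = 129*(9*1) = 129*9 = 1161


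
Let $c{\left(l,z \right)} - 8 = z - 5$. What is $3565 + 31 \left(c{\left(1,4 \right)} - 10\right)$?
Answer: $3472$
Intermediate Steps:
$c{\left(l,z \right)} = 3 + z$ ($c{\left(l,z \right)} = 8 + \left(z - 5\right) = 8 + \left(-5 + z\right) = 3 + z$)
$3565 + 31 \left(c{\left(1,4 \right)} - 10\right) = 3565 + 31 \left(\left(3 + 4\right) - 10\right) = 3565 + 31 \left(7 - 10\right) = 3565 + 31 \left(-3\right) = 3565 - 93 = 3472$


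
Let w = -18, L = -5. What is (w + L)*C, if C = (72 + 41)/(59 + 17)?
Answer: -2599/76 ≈ -34.197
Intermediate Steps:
C = 113/76 ≈ 1.4868
(w + L)*C = (-18 - 5)*(113/76) = -23*113/76 = -2599/76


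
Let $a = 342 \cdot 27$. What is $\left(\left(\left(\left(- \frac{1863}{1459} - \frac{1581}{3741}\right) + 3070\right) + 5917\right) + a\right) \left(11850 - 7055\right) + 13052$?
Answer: $\frac{158966984158701}{1819373} \approx 8.7375 \cdot 10^{7}$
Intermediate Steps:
$a = 9234$
$\left(\left(\left(\left(- \frac{1863}{1459} - \frac{1581}{3741}\right) + 3070\right) + 5917\right) + a\right) \left(11850 - 7055\right) + 13052 = \left(\left(\left(\left(- \frac{1863}{1459} - \frac{1581}{3741}\right) + 3070\right) + 5917\right) + 9234\right) \left(11850 - 7055\right) + 13052 = \left(\left(\left(\left(\left(-1863\right) \frac{1}{1459} - \frac{527}{1247}\right) + 3070\right) + 5917\right) + 9234\right) 4795 + 13052 = \left(\left(\left(\left(- \frac{1863}{1459} - \frac{527}{1247}\right) + 3070\right) + 5917\right) + 9234\right) 4795 + 13052 = \left(\left(\left(- \frac{3092054}{1819373} + 3070\right) + 5917\right) + 9234\right) 4795 + 13052 = \left(\left(\frac{5582383056}{1819373} + 5917\right) + 9234\right) 4795 + 13052 = \left(\frac{16347613097}{1819373} + 9234\right) 4795 + 13052 = \frac{33147703379}{1819373} \cdot 4795 + 13052 = \frac{158943237702305}{1819373} + 13052 = \frac{158966984158701}{1819373}$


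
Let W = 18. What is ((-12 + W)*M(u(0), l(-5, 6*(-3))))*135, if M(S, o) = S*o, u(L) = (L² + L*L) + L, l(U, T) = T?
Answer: 0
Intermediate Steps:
u(L) = L + 2*L² (u(L) = (L² + L²) + L = 2*L² + L = L + 2*L²)
((-12 + W)*M(u(0), l(-5, 6*(-3))))*135 = ((-12 + 18)*((0*(1 + 2*0))*(6*(-3))))*135 = (6*((0*(1 + 0))*(-18)))*135 = (6*((0*1)*(-18)))*135 = (6*(0*(-18)))*135 = (6*0)*135 = 0*135 = 0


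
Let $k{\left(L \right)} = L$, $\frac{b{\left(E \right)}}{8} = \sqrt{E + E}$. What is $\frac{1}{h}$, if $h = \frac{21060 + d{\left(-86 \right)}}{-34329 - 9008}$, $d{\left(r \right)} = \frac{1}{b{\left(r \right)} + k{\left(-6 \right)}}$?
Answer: $- \frac{10079606957658}{4898274385681} - \frac{693392 i \sqrt{43}}{4898274385681} \approx -2.0578 - 9.2826 \cdot 10^{-7} i$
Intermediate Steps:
$b{\left(E \right)} = 8 \sqrt{2} \sqrt{E}$ ($b{\left(E \right)} = 8 \sqrt{E + E} = 8 \sqrt{2 E} = 8 \sqrt{2} \sqrt{E}$)
$d{\left(r \right)} = \frac{1}{-6 + 8 \sqrt{2} \sqrt{r}}$ ($d{\left(r \right)} = \frac{1}{8 \sqrt{2} \sqrt{r} - 6} = \frac{1}{-6 + 8 \sqrt{2} \sqrt{r}}$)
$h = - \frac{21060}{43337} - \frac{1}{86674 \left(-3 + 8 i \sqrt{43}\right)}$ ($h = \frac{21060 + \frac{1}{2 \left(-3 + 4 \sqrt{2} \sqrt{-86}\right)}}{-34329 - 9008} = \frac{21060 + \frac{1}{2 \left(-3 + 4 \sqrt{2} i \sqrt{86}\right)}}{-43337} = \left(21060 + \frac{1}{2 \left(-3 + 8 i \sqrt{43}\right)}\right) \left(- \frac{1}{43337}\right) = - \frac{21060}{43337} - \frac{1}{86674 \left(-3 + 8 i \sqrt{43}\right)} \approx -0.48596 + 2.1921 \cdot 10^{-7} i$)
$\frac{1}{h} = \frac{1}{- \frac{16613331}{34186702} + \frac{4 i \sqrt{43}}{119653457}}$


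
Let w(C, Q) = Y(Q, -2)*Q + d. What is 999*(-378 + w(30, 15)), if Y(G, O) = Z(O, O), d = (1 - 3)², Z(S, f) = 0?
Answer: -373626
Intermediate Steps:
d = 4 (d = (-2)² = 4)
Y(G, O) = 0
w(C, Q) = 4 (w(C, Q) = 0*Q + 4 = 0 + 4 = 4)
999*(-378 + w(30, 15)) = 999*(-378 + 4) = 999*(-374) = -373626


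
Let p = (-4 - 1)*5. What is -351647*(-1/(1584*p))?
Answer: -351647/39600 ≈ -8.8800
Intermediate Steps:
p = -25 (p = -5*5 = -25)
-351647*(-1/(1584*p)) = -351647/(((6*(-3))*88)*(-25)) = -351647/(-18*88*(-25)) = -351647/((-1584*(-25))) = -351647/39600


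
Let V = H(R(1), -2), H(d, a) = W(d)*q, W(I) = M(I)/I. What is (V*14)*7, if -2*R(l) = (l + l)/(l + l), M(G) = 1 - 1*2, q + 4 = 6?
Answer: 392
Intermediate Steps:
q = 2 (q = -4 + 6 = 2)
M(G) = -1 (M(G) = 1 - 2 = -1)
W(I) = -1/I
R(l) = -½ (R(l) = -(l + l)/(2*(l + l)) = -2*l/(2*(2*l)) = -2*l*1/(2*l)/2 = -½*1 = -½)
H(d, a) = -2/d (H(d, a) = -1/d*2 = -2/d)
V = 4 (V = -2/(-½) = -2*(-2) = 4)
(V*14)*7 = (4*14)*7 = 56*7 = 392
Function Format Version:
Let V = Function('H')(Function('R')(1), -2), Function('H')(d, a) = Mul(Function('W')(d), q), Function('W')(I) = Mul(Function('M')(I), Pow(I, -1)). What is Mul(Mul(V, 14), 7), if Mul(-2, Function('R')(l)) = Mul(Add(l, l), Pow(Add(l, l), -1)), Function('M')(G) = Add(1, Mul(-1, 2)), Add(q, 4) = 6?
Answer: 392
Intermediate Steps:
q = 2 (q = Add(-4, 6) = 2)
Function('M')(G) = -1 (Function('M')(G) = Add(1, -2) = -1)
Function('W')(I) = Mul(-1, Pow(I, -1))
Function('R')(l) = Rational(-1, 2) (Function('R')(l) = Mul(Rational(-1, 2), Mul(Add(l, l), Pow(Add(l, l), -1))) = Mul(Rational(-1, 2), Mul(Mul(2, l), Pow(Mul(2, l), -1))) = Mul(Rational(-1, 2), Mul(Mul(2, l), Mul(Rational(1, 2), Pow(l, -1)))) = Mul(Rational(-1, 2), 1) = Rational(-1, 2))
Function('H')(d, a) = Mul(-2, Pow(d, -1)) (Function('H')(d, a) = Mul(Mul(-1, Pow(d, -1)), 2) = Mul(-2, Pow(d, -1)))
V = 4 (V = Mul(-2, Pow(Rational(-1, 2), -1)) = Mul(-2, -2) = 4)
Mul(Mul(V, 14), 7) = Mul(Mul(4, 14), 7) = Mul(56, 7) = 392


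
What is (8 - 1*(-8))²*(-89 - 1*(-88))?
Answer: -256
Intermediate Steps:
(8 - 1*(-8))²*(-89 - 1*(-88)) = (8 + 8)²*(-89 + 88) = 16²*(-1) = 256*(-1) = -256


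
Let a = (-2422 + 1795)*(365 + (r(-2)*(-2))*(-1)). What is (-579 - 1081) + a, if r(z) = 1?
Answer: -231769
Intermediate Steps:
a = -230109 (a = (-2422 + 1795)*(365 + (1*(-2))*(-1)) = -627*(365 - 2*(-1)) = -627*(365 + 2) = -627*367 = -230109)
(-579 - 1081) + a = (-579 - 1081) - 230109 = -1660 - 230109 = -231769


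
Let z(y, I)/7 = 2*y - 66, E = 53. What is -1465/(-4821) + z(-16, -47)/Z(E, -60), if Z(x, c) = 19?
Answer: -3279371/91599 ≈ -35.801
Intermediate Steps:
z(y, I) = -462 + 14*y (z(y, I) = 7*(2*y - 66) = 7*(-66 + 2*y) = -462 + 14*y)
-1465/(-4821) + z(-16, -47)/Z(E, -60) = -1465/(-4821) + (-462 + 14*(-16))/19 = -1465*(-1/4821) + (-462 - 224)*(1/19) = 1465/4821 - 686*1/19 = 1465/4821 - 686/19 = -3279371/91599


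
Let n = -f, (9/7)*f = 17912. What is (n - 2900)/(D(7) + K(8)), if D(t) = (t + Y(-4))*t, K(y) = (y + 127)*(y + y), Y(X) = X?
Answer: -151484/19629 ≈ -7.7174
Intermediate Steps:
f = 125384/9 (f = (7/9)*17912 = 125384/9 ≈ 13932.)
K(y) = 2*y*(127 + y) (K(y) = (127 + y)*(2*y) = 2*y*(127 + y))
n = -125384/9 (n = -1*125384/9 = -125384/9 ≈ -13932.)
D(t) = t*(-4 + t) (D(t) = (t - 4)*t = (-4 + t)*t = t*(-4 + t))
(n - 2900)/(D(7) + K(8)) = (-125384/9 - 2900)/(7*(-4 + 7) + 2*8*(127 + 8)) = -151484/(9*(7*3 + 2*8*135)) = -151484/(9*(21 + 2160)) = -151484/9/2181 = -151484/9*1/2181 = -151484/19629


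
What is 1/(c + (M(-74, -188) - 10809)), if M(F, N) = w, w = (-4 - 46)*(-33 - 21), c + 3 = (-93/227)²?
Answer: -51529/417994599 ≈ -0.00012328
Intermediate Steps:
c = -145938/51529 (c = -3 + (-93/227)² = -3 + 8649/51529 = -145938/51529 ≈ -2.8322)
w = 2700 (w = -50*(-54) = 2700)
M(F, N) = 2700
1/(c + (M(-74, -188) - 10809)) = 1/(-145938/51529 + (2700 - 10809)) = 1/(-145938/51529 - 8109) = 1/(-417994599/51529) = -51529/417994599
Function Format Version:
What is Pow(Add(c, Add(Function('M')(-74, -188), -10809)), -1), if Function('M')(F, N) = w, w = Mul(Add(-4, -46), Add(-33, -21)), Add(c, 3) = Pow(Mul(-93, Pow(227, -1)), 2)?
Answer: Rational(-51529, 417994599) ≈ -0.00012328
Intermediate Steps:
c = Rational(-145938, 51529) (c = Add(-3, Pow(Mul(-93, Pow(227, -1)), 2)) = Add(-3, Pow(Mul(-93, Rational(1, 227)), 2)) = Add(-3, Pow(Rational(-93, 227), 2)) = Add(-3, Rational(8649, 51529)) = Rational(-145938, 51529) ≈ -2.8322)
w = 2700 (w = Mul(-50, -54) = 2700)
Function('M')(F, N) = 2700
Pow(Add(c, Add(Function('M')(-74, -188), -10809)), -1) = Pow(Add(Rational(-145938, 51529), Add(2700, -10809)), -1) = Pow(Add(Rational(-145938, 51529), -8109), -1) = Pow(Rational(-417994599, 51529), -1) = Rational(-51529, 417994599)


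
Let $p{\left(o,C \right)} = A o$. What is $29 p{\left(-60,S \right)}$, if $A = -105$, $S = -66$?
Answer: $182700$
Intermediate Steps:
$p{\left(o,C \right)} = - 105 o$
$29 p{\left(-60,S \right)} = 29 \left(\left(-105\right) \left(-60\right)\right) = 29 \cdot 6300 = 182700$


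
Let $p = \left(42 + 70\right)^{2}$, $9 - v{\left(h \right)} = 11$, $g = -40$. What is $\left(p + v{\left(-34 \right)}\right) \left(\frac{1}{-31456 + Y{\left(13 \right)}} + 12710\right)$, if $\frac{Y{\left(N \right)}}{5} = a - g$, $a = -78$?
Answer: $\frac{2522325752589}{15823} \approx 1.5941 \cdot 10^{8}$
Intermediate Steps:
$v{\left(h \right)} = -2$ ($v{\left(h \right)} = 9 - 11 = -2$)
$Y{\left(N \right)} = -190$ ($Y{\left(N \right)} = 5 \left(-78 - -40\right) = 5 \left(-78 + 40\right) = 5 \left(-38\right) = -190$)
$p = 12544$ ($p = 112^{2} = 12544$)
$\left(p + v{\left(-34 \right)}\right) \left(\frac{1}{-31456 + Y{\left(13 \right)}} + 12710\right) = \left(12544 - 2\right) \left(\frac{1}{-31456 - 190} + 12710\right) = 12542 \left(\frac{1}{-31646} + 12710\right) = 12542 \left(- \frac{1}{31646} + 12710\right) = 12542 \cdot \frac{402220659}{31646} = \frac{2522325752589}{15823}$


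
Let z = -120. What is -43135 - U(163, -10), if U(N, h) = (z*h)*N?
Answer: -238735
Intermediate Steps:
U(N, h) = -120*N*h (U(N, h) = (-120*h)*N = -120*N*h)
-43135 - U(163, -10) = -43135 - (-120)*163*(-10) = -43135 - 1*195600 = -43135 - 195600 = -238735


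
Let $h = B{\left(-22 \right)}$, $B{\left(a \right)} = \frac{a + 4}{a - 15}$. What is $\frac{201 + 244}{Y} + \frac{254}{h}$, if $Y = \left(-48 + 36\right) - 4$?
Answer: $\frac{71179}{144} \approx 494.3$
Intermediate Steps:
$B{\left(a \right)} = \frac{4 + a}{-15 + a}$
$h = \frac{18}{37}$ ($h = \frac{4 - 22}{-15 - 22} = \frac{1}{-37} \left(-18\right) = \left(- \frac{1}{37}\right) \left(-18\right) = \frac{18}{37} \approx 0.48649$)
$Y = -16$ ($Y = -12 - 4 = -16$)
$\frac{201 + 244}{Y} + \frac{254}{h} = \frac{201 + 244}{-16} + \frac{254}{\frac{18}{37}} = 445 \left(- \frac{1}{16}\right) + 254 \cdot \frac{37}{18} = - \frac{445}{16} + \frac{4699}{9} = \frac{71179}{144}$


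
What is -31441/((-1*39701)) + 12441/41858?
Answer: 1809977519/1661804458 ≈ 1.0892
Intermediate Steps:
-31441/((-1*39701)) + 12441/41858 = -31441/(-39701) + 12441*(1/41858) = -31441*(-1/39701) + 12441/41858 = 31441/39701 + 12441/41858 = 1809977519/1661804458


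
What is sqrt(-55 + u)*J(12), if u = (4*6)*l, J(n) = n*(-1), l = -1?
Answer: -12*I*sqrt(79) ≈ -106.66*I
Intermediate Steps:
J(n) = -n
u = -24 (u = (4*6)*(-1) = 24*(-1) = -24)
sqrt(-55 + u)*J(12) = sqrt(-55 - 24)*(-1*12) = sqrt(-79)*(-12) = (I*sqrt(79))*(-12) = -12*I*sqrt(79)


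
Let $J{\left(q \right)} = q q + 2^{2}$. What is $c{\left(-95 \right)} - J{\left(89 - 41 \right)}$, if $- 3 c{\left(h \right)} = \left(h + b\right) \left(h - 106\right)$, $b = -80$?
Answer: $-14033$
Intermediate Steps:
$J{\left(q \right)} = 4 + q^{2}$ ($J{\left(q \right)} = q^{2} + 4 = 4 + q^{2}$)
$c{\left(h \right)} = - \frac{\left(-106 + h\right) \left(-80 + h\right)}{3}$ ($c{\left(h \right)} = - \frac{\left(h - 80\right) \left(h - 106\right)}{3} = - \frac{\left(-80 + h\right) \left(-106 + h\right)}{3} = - \frac{\left(-106 + h\right) \left(-80 + h\right)}{3}$)
$c{\left(-95 \right)} - J{\left(89 - 41 \right)} = \left(- \frac{8480}{3} + 62 \left(-95\right) - \frac{\left(-95\right)^{2}}{3}\right) - \left(4 + \left(89 - 41\right)^{2}\right) = \left(- \frac{8480}{3} - 5890 - \frac{9025}{3}\right) - \left(4 + 48^{2}\right) = \left(- \frac{8480}{3} - 5890 - \frac{9025}{3}\right) - \left(4 + 2304\right) = -11725 - 2308 = -14033$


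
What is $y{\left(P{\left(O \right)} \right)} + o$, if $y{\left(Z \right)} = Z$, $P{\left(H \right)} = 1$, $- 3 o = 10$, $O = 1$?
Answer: $- \frac{7}{3} \approx -2.3333$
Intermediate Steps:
$o = - \frac{10}{3}$ ($o = \left(- \frac{1}{3}\right) 10 = - \frac{10}{3} \approx -3.3333$)
$y{\left(P{\left(O \right)} \right)} + o = 1 - \frac{10}{3} = - \frac{7}{3}$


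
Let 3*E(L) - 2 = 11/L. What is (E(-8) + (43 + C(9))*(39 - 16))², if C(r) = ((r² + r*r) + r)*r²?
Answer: 58821122877049/576 ≈ 1.0212e+11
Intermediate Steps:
E(L) = ⅔ + 11/(3*L) (E(L) = ⅔ + (11/L)/3 = ⅔ + 11/(3*L))
C(r) = r²*(r + 2*r²) (C(r) = ((r² + r²) + r)*r² = (2*r² + r)*r² = (r + 2*r²)*r² = r²*(r + 2*r²))
(E(-8) + (43 + C(9))*(39 - 16))² = ((⅓)*(11 + 2*(-8))/(-8) + (43 + 9³*(1 + 2*9))*(39 - 16))² = ((⅓)*(-⅛)*(11 - 16) + (43 + 729*(1 + 18))*23)² = ((⅓)*(-⅛)*(-5) + (43 + 729*19)*23)² = (5/24 + (43 + 13851)*23)² = (5/24 + 13894*23)² = (5/24 + 319562)² = (7669493/24)² = 58821122877049/576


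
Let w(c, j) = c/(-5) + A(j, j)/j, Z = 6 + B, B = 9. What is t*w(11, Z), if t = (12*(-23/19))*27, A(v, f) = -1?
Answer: 84456/95 ≈ 889.01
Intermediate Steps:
Z = 15 (Z = 6 + 9 = 15)
w(c, j) = -1/j - c/5 (w(c, j) = c/(-5) - 1/j = c*(-1/5) - 1/j = -c/5 - 1/j = -1/j - c/5)
t = -7452/19 (t = (12*(-23*1/19))*27 = (12*(-23/19))*27 = -276/19*27 = -7452/19 ≈ -392.21)
t*w(11, Z) = -7452*(-1/15 - 1/5*11)/19 = -7452*(-1*1/15 - 11/5)/19 = -7452*(-1/15 - 11/5)/19 = -7452/19*(-34/15) = 84456/95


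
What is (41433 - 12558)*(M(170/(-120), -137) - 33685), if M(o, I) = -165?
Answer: -977418750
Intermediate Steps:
(41433 - 12558)*(M(170/(-120), -137) - 33685) = (41433 - 12558)*(-165 - 33685) = 28875*(-33850) = -977418750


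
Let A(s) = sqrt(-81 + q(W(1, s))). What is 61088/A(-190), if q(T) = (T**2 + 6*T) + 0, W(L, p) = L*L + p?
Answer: 30544*sqrt(426)/1917 ≈ 328.86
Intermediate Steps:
W(L, p) = p + L**2 (W(L, p) = L**2 + p = p + L**2)
q(T) = T**2 + 6*T
A(s) = sqrt(-81 + (1 + s)*(7 + s)) (A(s) = sqrt(-81 + (s + 1**2)*(6 + (s + 1**2))) = sqrt(-81 + (s + 1)*(6 + (s + 1))) = sqrt(-81 + (1 + s)*(6 + (1 + s))) = sqrt(-81 + (1 + s)*(7 + s)))
61088/A(-190) = 61088/(sqrt(-81 + (1 - 190)*(7 - 190))) = 61088/(sqrt(-81 - 189*(-183))) = 61088/(sqrt(-81 + 34587)) = 61088/(sqrt(34506)) = 61088/((9*sqrt(426))) = 61088*(sqrt(426)/3834) = 30544*sqrt(426)/1917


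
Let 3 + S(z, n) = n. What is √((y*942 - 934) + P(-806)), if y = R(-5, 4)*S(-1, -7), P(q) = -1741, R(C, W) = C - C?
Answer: 5*I*√107 ≈ 51.72*I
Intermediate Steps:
S(z, n) = -3 + n
R(C, W) = 0
y = 0 (y = 0*(-3 - 7) = 0*(-10) = 0)
√((y*942 - 934) + P(-806)) = √((0*942 - 934) - 1741) = √((0 - 934) - 1741) = √(-934 - 1741) = √(-2675) = 5*I*√107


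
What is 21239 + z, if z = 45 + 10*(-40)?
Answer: 20884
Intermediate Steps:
z = -355 (z = 45 - 400 = -355)
21239 + z = 21239 - 355 = 20884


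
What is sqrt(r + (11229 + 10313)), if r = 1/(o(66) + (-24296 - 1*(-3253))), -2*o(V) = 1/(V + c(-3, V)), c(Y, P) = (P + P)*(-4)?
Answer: sqrt(8144139963200169218)/19443731 ≈ 146.77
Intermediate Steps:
c(Y, P) = -8*P (c(Y, P) = (2*P)*(-4) = -8*P)
o(V) = 1/(14*V) (o(V) = -1/(2*(V - 8*V)) = -(-1/(7*V))/2 = -(-1)/(14*V) = 1/(14*V))
r = -924/19443731 (r = 1/((1/14)/66 + (-24296 - 1*(-3253))) = 1/((1/14)*(1/66) + (-24296 + 3253)) = 1/(1/924 - 21043) = 1/(-19443731/924) = -924/19443731 ≈ -4.7522e-5)
sqrt(r + (11229 + 10313)) = sqrt(-924/19443731 + (11229 + 10313)) = sqrt(-924/19443731 + 21542) = sqrt(418856852278/19443731) = sqrt(8144139963200169218)/19443731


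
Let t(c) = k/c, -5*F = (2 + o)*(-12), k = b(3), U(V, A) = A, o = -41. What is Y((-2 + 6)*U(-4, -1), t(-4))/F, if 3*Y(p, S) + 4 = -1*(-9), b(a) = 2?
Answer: -25/1404 ≈ -0.017806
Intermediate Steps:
k = 2
F = -468/5 (F = -(2 - 41)*(-12)/5 = -(-39)*(-12)/5 = -1/5*468 = -468/5 ≈ -93.600)
t(c) = 2/c
Y(p, S) = 5/3 (Y(p, S) = -4/3 + (-1*(-9))/3 = -4/3 + (1/3)*9 = -4/3 + 3 = 5/3)
Y((-2 + 6)*U(-4, -1), t(-4))/F = 5/(3*(-468/5)) = (5/3)*(-5/468) = -25/1404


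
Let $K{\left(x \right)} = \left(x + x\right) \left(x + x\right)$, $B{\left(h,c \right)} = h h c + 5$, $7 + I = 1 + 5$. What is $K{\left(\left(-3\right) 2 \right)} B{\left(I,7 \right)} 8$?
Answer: $13824$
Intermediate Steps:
$I = -1$ ($I = -7 + \left(1 + 5\right) = -7 + 6 = -1$)
$B{\left(h,c \right)} = 5 + c h^{2}$ ($B{\left(h,c \right)} = h^{2} c + 5 = c h^{2} + 5 = 5 + c h^{2}$)
$K{\left(x \right)} = 4 x^{2}$ ($K{\left(x \right)} = 2 x 2 x = 4 x^{2}$)
$K{\left(\left(-3\right) 2 \right)} B{\left(I,7 \right)} 8 = 4 \left(\left(-3\right) 2\right)^{2} \left(5 + 7 \left(-1\right)^{2}\right) 8 = 4 \left(-6\right)^{2} \left(5 + 7 \cdot 1\right) 8 = 4 \cdot 36 \left(5 + 7\right) 8 = 144 \cdot 12 \cdot 8 = 1728 \cdot 8 = 13824$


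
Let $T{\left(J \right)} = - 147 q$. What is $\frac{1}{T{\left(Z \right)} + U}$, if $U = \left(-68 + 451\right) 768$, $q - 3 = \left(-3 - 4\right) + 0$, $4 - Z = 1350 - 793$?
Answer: $\frac{1}{294732} \approx 3.3929 \cdot 10^{-6}$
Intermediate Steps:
$Z = -553$ ($Z = 4 - \left(1350 - 793\right) = 4 - 557 = -553$)
$q = -4$ ($q = 3 + \left(\left(-3 - 4\right) + 0\right) = 3 + \left(-7 + 0\right) = 3 - 7 = -4$)
$T{\left(J \right)} = 588$ ($T{\left(J \right)} = \left(-147\right) \left(-4\right) = 588$)
$U = 294144$ ($U = 383 \cdot 768 = 294144$)
$\frac{1}{T{\left(Z \right)} + U} = \frac{1}{588 + 294144} = \frac{1}{294732}$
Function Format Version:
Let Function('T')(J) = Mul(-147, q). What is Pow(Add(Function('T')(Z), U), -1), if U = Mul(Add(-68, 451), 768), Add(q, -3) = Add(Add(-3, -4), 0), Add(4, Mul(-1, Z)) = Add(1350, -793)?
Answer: Rational(1, 294732) ≈ 3.3929e-6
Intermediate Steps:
Z = -553 (Z = Add(4, Mul(-1, Add(1350, -793))) = Add(4, Mul(-1, 557)) = Add(4, -557) = -553)
q = -4 (q = Add(3, Add(Add(-3, -4), 0)) = Add(3, Add(-7, 0)) = Add(3, -7) = -4)
Function('T')(J) = 588 (Function('T')(J) = Mul(-147, -4) = 588)
U = 294144 (U = Mul(383, 768) = 294144)
Pow(Add(Function('T')(Z), U), -1) = Pow(Add(588, 294144), -1) = Pow(294732, -1) = Rational(1, 294732)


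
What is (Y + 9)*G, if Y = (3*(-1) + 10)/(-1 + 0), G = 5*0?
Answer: 0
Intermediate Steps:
G = 0
Y = -7 (Y = (-3 + 10)/(-1) = 7*(-1) = -7)
(Y + 9)*G = (-7 + 9)*0 = 2*0 = 0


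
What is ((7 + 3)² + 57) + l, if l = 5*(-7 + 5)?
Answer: 147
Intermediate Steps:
l = -10 (l = 5*(-2) = -10)
((7 + 3)² + 57) + l = ((7 + 3)² + 57) - 10 = (10² + 57) - 10 = (100 + 57) - 10 = 157 - 10 = 147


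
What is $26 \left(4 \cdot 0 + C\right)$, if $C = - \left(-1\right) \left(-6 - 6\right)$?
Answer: $-312$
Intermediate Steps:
$C = -12$ ($C = - \left(-1\right) \left(-12\right) = \left(-1\right) 12 = -12$)
$26 \left(4 \cdot 0 + C\right) = 26 \left(4 \cdot 0 - 12\right) = 26 \left(0 - 12\right) = 26 \left(-12\right) = -312$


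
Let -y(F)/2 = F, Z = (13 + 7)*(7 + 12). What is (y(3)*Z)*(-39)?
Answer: 88920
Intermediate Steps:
Z = 380 (Z = 20*19 = 380)
y(F) = -2*F
(y(3)*Z)*(-39) = (-2*3*380)*(-39) = -6*380*(-39) = -2280*(-39) = 88920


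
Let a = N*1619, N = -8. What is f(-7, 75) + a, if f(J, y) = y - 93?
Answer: -12970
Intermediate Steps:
a = -12952 (a = -8*1619 = -12952)
f(J, y) = -93 + y
f(-7, 75) + a = (-93 + 75) - 12952 = -18 - 12952 = -12970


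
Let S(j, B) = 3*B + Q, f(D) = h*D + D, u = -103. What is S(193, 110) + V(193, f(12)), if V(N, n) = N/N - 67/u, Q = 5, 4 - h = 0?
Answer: 34675/103 ≈ 336.65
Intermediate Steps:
h = 4 (h = 4 - 1*0 = 4 + 0 = 4)
f(D) = 5*D (f(D) = 4*D + D = 5*D)
V(N, n) = 170/103 (V(N, n) = N/N - 67/(-103) = 1 - 67*(-1/103) = 1 + 67/103 = 170/103)
S(j, B) = 5 + 3*B (S(j, B) = 3*B + 5 = 5 + 3*B)
S(193, 110) + V(193, f(12)) = (5 + 3*110) + 170/103 = (5 + 330) + 170/103 = 335 + 170/103 = 34675/103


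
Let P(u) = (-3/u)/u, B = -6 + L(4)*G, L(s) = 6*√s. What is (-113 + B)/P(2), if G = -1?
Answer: 524/3 ≈ 174.67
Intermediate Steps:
B = -18 (B = -6 + (6*√4)*(-1) = -6 + (6*2)*(-1) = -6 + 12*(-1) = -6 - 12 = -18)
P(u) = -3/u²
(-113 + B)/P(2) = (-113 - 18)/((-3/2²)) = -131/((-3*¼)) = -131/(-¾) = -131*(-4/3) = 524/3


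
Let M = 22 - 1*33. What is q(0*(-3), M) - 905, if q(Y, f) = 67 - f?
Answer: -827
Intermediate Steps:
M = -11 (M = 22 - 33 = -11)
q(0*(-3), M) - 905 = (67 - 1*(-11)) - 905 = (67 + 11) - 905 = 78 - 905 = -827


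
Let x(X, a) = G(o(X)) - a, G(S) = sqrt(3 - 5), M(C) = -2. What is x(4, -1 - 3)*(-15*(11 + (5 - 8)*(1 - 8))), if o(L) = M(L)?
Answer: -1920 - 480*I*sqrt(2) ≈ -1920.0 - 678.82*I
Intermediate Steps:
o(L) = -2
G(S) = I*sqrt(2) (G(S) = sqrt(-2) = I*sqrt(2))
x(X, a) = -a + I*sqrt(2) (x(X, a) = I*sqrt(2) - a = -a + I*sqrt(2))
x(4, -1 - 3)*(-15*(11 + (5 - 8)*(1 - 8))) = (-(-1 - 3) + I*sqrt(2))*(-15*(11 + (5 - 8)*(1 - 8))) = (-1*(-4) + I*sqrt(2))*(-15*(11 - 3*(-7))) = (4 + I*sqrt(2))*(-15*(11 + 21)) = (4 + I*sqrt(2))*(-15*32) = (4 + I*sqrt(2))*(-480) = -1920 - 480*I*sqrt(2)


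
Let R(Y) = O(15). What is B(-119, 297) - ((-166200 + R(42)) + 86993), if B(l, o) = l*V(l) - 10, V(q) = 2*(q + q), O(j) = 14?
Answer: 135827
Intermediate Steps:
V(q) = 4*q (V(q) = 2*(2*q) = 4*q)
R(Y) = 14
B(l, o) = -10 + 4*l**2 (B(l, o) = l*(4*l) - 10 = 4*l**2 - 10 = -10 + 4*l**2)
B(-119, 297) - ((-166200 + R(42)) + 86993) = (-10 + 4*(-119)**2) - ((-166200 + 14) + 86993) = (-10 + 4*14161) - (-166186 + 86993) = (-10 + 56644) - 1*(-79193) = 56634 + 79193 = 135827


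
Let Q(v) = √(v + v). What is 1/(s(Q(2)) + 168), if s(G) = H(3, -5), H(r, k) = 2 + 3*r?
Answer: 1/179 ≈ 0.0055866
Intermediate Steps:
Q(v) = √2*√v (Q(v) = √(2*v) = √2*√v)
s(G) = 11 (s(G) = 2 + 3*3 = 2 + 9 = 11)
1/(s(Q(2)) + 168) = 1/(11 + 168) = 1/179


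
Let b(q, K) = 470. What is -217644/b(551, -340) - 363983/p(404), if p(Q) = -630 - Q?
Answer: -574169/5170 ≈ -111.06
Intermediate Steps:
-217644/b(551, -340) - 363983/p(404) = -217644/470 - 363983/(-630 - 1*404) = -217644*1/470 - 363983/(-630 - 404) = -108822/235 - 363983/(-1034) = -108822/235 - 363983*(-1/1034) = -108822/235 + 363983/1034 = -574169/5170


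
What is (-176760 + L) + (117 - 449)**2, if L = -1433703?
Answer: -1500239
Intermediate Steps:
(-176760 + L) + (117 - 449)**2 = (-176760 - 1433703) + (117 - 449)**2 = -1610463 + (-332)**2 = -1610463 + 110224 = -1500239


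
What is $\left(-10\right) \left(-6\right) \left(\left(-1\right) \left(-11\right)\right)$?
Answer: $660$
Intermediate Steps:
$\left(-10\right) \left(-6\right) \left(\left(-1\right) \left(-11\right)\right) = 60 \cdot 11 = 660$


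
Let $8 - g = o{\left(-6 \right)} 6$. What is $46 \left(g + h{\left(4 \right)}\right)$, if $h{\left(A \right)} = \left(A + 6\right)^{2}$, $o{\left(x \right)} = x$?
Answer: $6624$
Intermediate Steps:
$h{\left(A \right)} = \left(6 + A\right)^{2}$
$g = 44$ ($g = 8 - \left(-6\right) 6 = 8 - -36 = 8 + 36 = 44$)
$46 \left(g + h{\left(4 \right)}\right) = 46 \left(44 + \left(6 + 4\right)^{2}\right) = 46 \left(44 + 10^{2}\right) = 46 \left(44 + 100\right) = 46 \cdot 144 = 6624$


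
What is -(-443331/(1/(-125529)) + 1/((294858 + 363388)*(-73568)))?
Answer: -2694941534937388347071/48425841728 ≈ -5.5651e+10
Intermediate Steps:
-(-443331/(1/(-125529)) + 1/((294858 + 363388)*(-73568))) = -(-443331/(-1/125529) - 1/73568/658246) = -(-443331*(-125529) + (1/658246)*(-1/73568)) = -(55650897099 - 1/48425841728) = -1*2694941534937388347071/48425841728 = -2694941534937388347071/48425841728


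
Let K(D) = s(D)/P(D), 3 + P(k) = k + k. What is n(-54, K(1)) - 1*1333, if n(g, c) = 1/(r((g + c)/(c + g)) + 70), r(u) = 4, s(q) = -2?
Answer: -98641/74 ≈ -1333.0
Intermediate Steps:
P(k) = -3 + 2*k (P(k) = -3 + (k + k) = -3 + 2*k)
K(D) = -2/(-3 + 2*D)
n(g, c) = 1/74 (n(g, c) = 1/(4 + 70) = 1/74)
n(-54, K(1)) - 1*1333 = 1/74 - 1*1333 = 1/74 - 1333 = -98641/74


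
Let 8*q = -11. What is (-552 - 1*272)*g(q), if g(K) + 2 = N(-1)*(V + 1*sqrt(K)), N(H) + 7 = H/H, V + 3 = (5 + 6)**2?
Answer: 585040 + 1236*I*sqrt(22) ≈ 5.8504e+5 + 5797.4*I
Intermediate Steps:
q = -11/8 (q = (1/8)*(-11) = -11/8 ≈ -1.3750)
V = 118 (V = -3 + (5 + 6)**2 = -3 + 11**2 = -3 + 121 = 118)
N(H) = -6 (N(H) = -7 + H/H = -7 + 1 = -6)
g(K) = -710 - 6*sqrt(K) (g(K) = -2 - 6*(118 + 1*sqrt(K)) = -2 - 6*(118 + sqrt(K)) = -2 + (-708 - 6*sqrt(K)) = -710 - 6*sqrt(K))
(-552 - 1*272)*g(q) = (-552 - 1*272)*(-710 - 3*I*sqrt(22)/2) = (-552 - 272)*(-710 - 3*I*sqrt(22)/2) = -824*(-710 - 3*I*sqrt(22)/2) = 585040 + 1236*I*sqrt(22)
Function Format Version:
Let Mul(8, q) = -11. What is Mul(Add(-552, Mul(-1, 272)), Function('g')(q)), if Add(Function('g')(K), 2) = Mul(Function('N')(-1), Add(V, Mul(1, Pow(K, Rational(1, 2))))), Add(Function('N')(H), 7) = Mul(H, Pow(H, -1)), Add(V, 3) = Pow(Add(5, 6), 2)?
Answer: Add(585040, Mul(1236, I, Pow(22, Rational(1, 2)))) ≈ Add(5.8504e+5, Mul(5797.4, I))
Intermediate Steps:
q = Rational(-11, 8) (q = Mul(Rational(1, 8), -11) = Rational(-11, 8) ≈ -1.3750)
V = 118 (V = Add(-3, Pow(Add(5, 6), 2)) = Add(-3, Pow(11, 2)) = Add(-3, 121) = 118)
Function('N')(H) = -6 (Function('N')(H) = Add(-7, Mul(H, Pow(H, -1))) = Add(-7, 1) = -6)
Function('g')(K) = Add(-710, Mul(-6, Pow(K, Rational(1, 2)))) (Function('g')(K) = Add(-2, Mul(-6, Add(118, Mul(1, Pow(K, Rational(1, 2)))))) = Add(-2, Mul(-6, Add(118, Pow(K, Rational(1, 2))))) = Add(-2, Add(-708, Mul(-6, Pow(K, Rational(1, 2))))) = Add(-710, Mul(-6, Pow(K, Rational(1, 2)))))
Mul(Add(-552, Mul(-1, 272)), Function('g')(q)) = Mul(Add(-552, Mul(-1, 272)), Add(-710, Mul(-6, Pow(Rational(-11, 8), Rational(1, 2))))) = Mul(Add(-552, -272), Add(-710, Mul(-6, Mul(Rational(1, 4), I, Pow(22, Rational(1, 2)))))) = Mul(-824, Add(-710, Mul(Rational(-3, 2), I, Pow(22, Rational(1, 2))))) = Add(585040, Mul(1236, I, Pow(22, Rational(1, 2))))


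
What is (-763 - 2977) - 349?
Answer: -4089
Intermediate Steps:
(-763 - 2977) - 349 = -3740 - 349 = -4089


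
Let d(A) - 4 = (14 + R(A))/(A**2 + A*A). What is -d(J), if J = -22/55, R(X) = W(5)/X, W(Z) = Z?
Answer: -139/16 ≈ -8.6875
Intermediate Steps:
R(X) = 5/X
J = -2/5 (J = -22*1/55 = -2/5 ≈ -0.40000)
d(A) = 4 + (14 + 5/A)/(2*A**2) (d(A) = 4 + (14 + 5/A)/(A**2 + A*A) = 4 + (14 + 5/A)/(A**2 + A**2) = 4 + (14 + 5/A)/((2*A**2)) = 4 + (14 + 5/A)*(1/(2*A**2)) = 4 + (14 + 5/A)/(2*A**2))
-d(J) = -(4 + 7/(-2/5)**2 + 5/(2*(-2/5)**3)) = -(4 + 7*(25/4) + (5/2)*(-125/8)) = -(4 + 175/4 - 625/16) = -1*139/16 = -139/16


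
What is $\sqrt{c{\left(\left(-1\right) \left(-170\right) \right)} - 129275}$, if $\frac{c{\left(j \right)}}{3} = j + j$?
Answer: $i \sqrt{128255} \approx 358.13 i$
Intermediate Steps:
$c{\left(j \right)} = 6 j$ ($c{\left(j \right)} = 3 \left(j + j\right) = 3 \cdot 2 j = 6 j$)
$\sqrt{c{\left(\left(-1\right) \left(-170\right) \right)} - 129275} = \sqrt{6 \left(\left(-1\right) \left(-170\right)\right) - 129275} = \sqrt{6 \cdot 170 - 129275} = \sqrt{1020 - 129275} = \sqrt{-128255} = i \sqrt{128255}$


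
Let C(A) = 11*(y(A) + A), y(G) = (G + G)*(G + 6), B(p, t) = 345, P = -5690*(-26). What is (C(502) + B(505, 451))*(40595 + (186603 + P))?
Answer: 2106857163222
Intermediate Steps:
P = 147940
y(G) = 2*G*(6 + G) (y(G) = (2*G)*(6 + G) = 2*G*(6 + G))
C(A) = 11*A + 22*A*(6 + A) (C(A) = 11*(2*A*(6 + A) + A) = 11*(A + 2*A*(6 + A)) = 11*A + 22*A*(6 + A))
(C(502) + B(505, 451))*(40595 + (186603 + P)) = (11*502*(13 + 2*502) + 345)*(40595 + (186603 + 147940)) = (11*502*(13 + 1004) + 345)*(40595 + 334543) = (11*502*1017 + 345)*375138 = (5615874 + 345)*375138 = 5616219*375138 = 2106857163222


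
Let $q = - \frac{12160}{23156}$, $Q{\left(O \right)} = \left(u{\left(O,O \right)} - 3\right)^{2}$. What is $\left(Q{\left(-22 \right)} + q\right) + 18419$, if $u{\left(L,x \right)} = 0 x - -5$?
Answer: $\frac{106647707}{5789} \approx 18422.0$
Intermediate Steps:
$u{\left(L,x \right)} = 5$ ($u{\left(L,x \right)} = 0 + 5 = 5$)
$Q{\left(O \right)} = 4$ ($Q{\left(O \right)} = \left(5 - 3\right)^{2} = 2^{2} = 4$)
$q = - \frac{3040}{5789}$ ($q = \left(-12160\right) \frac{1}{23156} = - \frac{3040}{5789} \approx -0.52513$)
$\left(Q{\left(-22 \right)} + q\right) + 18419 = \left(4 - \frac{3040}{5789}\right) + 18419 = \frac{20116}{5789} + 18419 = \frac{106647707}{5789}$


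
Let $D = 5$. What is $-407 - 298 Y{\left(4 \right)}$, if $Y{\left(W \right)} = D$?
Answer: $-1897$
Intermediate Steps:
$Y{\left(W \right)} = 5$
$-407 - 298 Y{\left(4 \right)} = -407 - 1490 = -1897$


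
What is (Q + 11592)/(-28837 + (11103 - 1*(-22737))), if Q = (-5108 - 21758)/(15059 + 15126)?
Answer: 349877654/151015555 ≈ 2.3168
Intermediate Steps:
Q = -26866/30185 ≈ -0.89005
(Q + 11592)/(-28837 + (11103 - 1*(-22737))) = (-26866/30185 + 11592)/(-28837 + (11103 - 1*(-22737))) = 349877654/(30185*(-28837 + (11103 + 22737))) = 349877654/(30185*(-28837 + 33840)) = (349877654/30185)/5003 = (349877654/30185)*(1/5003) = 349877654/151015555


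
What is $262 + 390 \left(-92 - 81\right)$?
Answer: $-67208$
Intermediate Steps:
$262 + 390 \left(-92 - 81\right) = 262 + 390 \left(-173\right) = 262 - 67470 = -67208$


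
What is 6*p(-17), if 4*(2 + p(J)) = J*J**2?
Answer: -14763/2 ≈ -7381.5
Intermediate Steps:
p(J) = -2 + J**3/4 (p(J) = -2 + (J*J**2)/4 = -2 + J**3/4)
6*p(-17) = 6*(-2 + (1/4)*(-17)**3) = 6*(-2 + (1/4)*(-4913)) = 6*(-2 - 4913/4) = 6*(-4921/4) = -14763/2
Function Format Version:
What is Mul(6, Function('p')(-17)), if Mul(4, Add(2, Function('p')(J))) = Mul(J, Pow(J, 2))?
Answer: Rational(-14763, 2) ≈ -7381.5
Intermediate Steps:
Function('p')(J) = Add(-2, Mul(Rational(1, 4), Pow(J, 3))) (Function('p')(J) = Add(-2, Mul(Rational(1, 4), Mul(J, Pow(J, 2)))) = Add(-2, Mul(Rational(1, 4), Pow(J, 3))))
Mul(6, Function('p')(-17)) = Mul(6, Add(-2, Mul(Rational(1, 4), Pow(-17, 3)))) = Mul(6, Add(-2, Mul(Rational(1, 4), -4913))) = Mul(6, Add(-2, Rational(-4913, 4))) = Mul(6, Rational(-4921, 4)) = Rational(-14763, 2)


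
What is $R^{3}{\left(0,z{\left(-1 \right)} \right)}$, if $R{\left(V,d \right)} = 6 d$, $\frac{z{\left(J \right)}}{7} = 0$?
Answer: $0$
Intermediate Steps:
$z{\left(J \right)} = 0$ ($z{\left(J \right)} = 7 \cdot 0 = 0$)
$R^{3}{\left(0,z{\left(-1 \right)} \right)} = \left(6 \cdot 0\right)^{3} = 0^{3} = 0$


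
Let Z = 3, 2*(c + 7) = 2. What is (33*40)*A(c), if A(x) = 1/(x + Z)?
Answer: -440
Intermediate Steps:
c = -6 (c = -7 + (½)*2 = -7 + 1 = -6)
A(x) = 1/(3 + x) (A(x) = 1/(x + 3) = 1/(3 + x))
(33*40)*A(c) = (33*40)/(3 - 6) = 1320/(-3) = 1320*(-⅓) = -440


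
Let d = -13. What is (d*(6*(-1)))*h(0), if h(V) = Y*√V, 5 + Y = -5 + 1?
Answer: 0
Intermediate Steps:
Y = -9 (Y = -5 + (-5 + 1) = -5 - 4 = -9)
h(V) = -9*√V
(d*(6*(-1)))*h(0) = (-78*(-1))*(-9*√0) = (-13*(-6))*(-9*0) = 78*0 = 0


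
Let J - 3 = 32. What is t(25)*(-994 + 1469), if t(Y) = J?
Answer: 16625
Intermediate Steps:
J = 35 (J = 3 + 32 = 35)
t(Y) = 35
t(25)*(-994 + 1469) = 35*(-994 + 1469) = 35*475 = 16625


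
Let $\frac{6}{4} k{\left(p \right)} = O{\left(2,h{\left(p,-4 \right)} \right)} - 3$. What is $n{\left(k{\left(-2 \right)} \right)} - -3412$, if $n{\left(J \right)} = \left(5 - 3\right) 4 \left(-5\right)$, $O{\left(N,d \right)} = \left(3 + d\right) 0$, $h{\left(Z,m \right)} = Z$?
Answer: $3372$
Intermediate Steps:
$O{\left(N,d \right)} = 0$
$k{\left(p \right)} = -2$ ($k{\left(p \right)} = \frac{2 \left(0 - 3\right)}{3} = \frac{2}{3} \left(-3\right) = -2$)
$n{\left(J \right)} = -40$ ($n{\left(J \right)} = 2 \cdot 4 \left(-5\right) = 8 \left(-5\right) = -40$)
$n{\left(k{\left(-2 \right)} \right)} - -3412 = -40 - -3412 = -40 + 3412 = 3372$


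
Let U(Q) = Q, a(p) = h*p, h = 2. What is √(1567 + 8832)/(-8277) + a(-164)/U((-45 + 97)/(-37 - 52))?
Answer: 7298/13 - √10399/8277 ≈ 561.37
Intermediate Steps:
a(p) = 2*p
√(1567 + 8832)/(-8277) + a(-164)/U((-45 + 97)/(-37 - 52)) = √(1567 + 8832)/(-8277) + (2*(-164))/(((-45 + 97)/(-37 - 52))) = √10399*(-1/8277) - 328/(52/(-89)) = -√10399/8277 - 328/(52*(-1/89)) = -√10399/8277 - 328/(-52/89) = -√10399/8277 - 328*(-89/52) = -√10399/8277 + 7298/13 = 7298/13 - √10399/8277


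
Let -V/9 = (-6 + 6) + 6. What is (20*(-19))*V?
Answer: 20520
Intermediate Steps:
V = -54 (V = -9*((-6 + 6) + 6) = -9*(0 + 6) = -9*6 = -54)
(20*(-19))*V = (20*(-19))*(-54) = -380*(-54) = 20520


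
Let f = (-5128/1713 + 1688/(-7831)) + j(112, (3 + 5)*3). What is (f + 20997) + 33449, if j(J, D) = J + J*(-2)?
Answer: 728820557090/13414503 ≈ 54331.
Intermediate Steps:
j(J, D) = -J (j(J, D) = J - 2*J = -J)
f = -1545473248/13414503 (f = (-5128/1713 + 1688/(-7831)) - 1*112 = (-5128*1/1713 + 1688*(-1/7831)) - 112 = (-5128/1713 - 1688/7831) - 112 = -43048912/13414503 - 112 = -1545473248/13414503 ≈ -115.21)
(f + 20997) + 33449 = (-1545473248/13414503 + 20997) + 33449 = 280118846243/13414503 + 33449 = 728820557090/13414503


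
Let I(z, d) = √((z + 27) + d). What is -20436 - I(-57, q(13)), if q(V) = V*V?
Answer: -20436 - √139 ≈ -20448.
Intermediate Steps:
q(V) = V²
I(z, d) = √(27 + d + z) (I(z, d) = √((27 + z) + d) = √(27 + d + z))
-20436 - I(-57, q(13)) = -20436 - √(27 + 13² - 57) = -20436 - √(27 + 169 - 57) = -20436 - √139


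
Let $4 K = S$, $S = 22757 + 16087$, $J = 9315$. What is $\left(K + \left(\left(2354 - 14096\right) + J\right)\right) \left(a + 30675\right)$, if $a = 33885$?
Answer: $470255040$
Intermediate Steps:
$S = 38844$
$K = 9711$ ($K = \frac{1}{4} \cdot 38844 = 9711$)
$\left(K + \left(\left(2354 - 14096\right) + J\right)\right) \left(a + 30675\right) = \left(9711 + \left(\left(2354 - 14096\right) + 9315\right)\right) \left(33885 + 30675\right) = \left(9711 + \left(-11742 + 9315\right)\right) 64560 = \left(9711 - 2427\right) 64560 = 7284 \cdot 64560 = 470255040$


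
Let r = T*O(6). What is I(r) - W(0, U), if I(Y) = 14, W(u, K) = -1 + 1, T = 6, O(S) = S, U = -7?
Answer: 14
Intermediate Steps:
W(u, K) = 0
r = 36 (r = 6*6 = 36)
I(r) - W(0, U) = 14 - 1*0 = 14 + 0 = 14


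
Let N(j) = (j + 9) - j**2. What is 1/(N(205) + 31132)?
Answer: -1/10679 ≈ -9.3642e-5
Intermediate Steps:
N(j) = 9 + j - j**2 (N(j) = (9 + j) - j**2 = 9 + j - j**2)
1/(N(205) + 31132) = 1/((9 + 205 - 1*205**2) + 31132) = 1/((9 + 205 - 1*42025) + 31132) = 1/((9 + 205 - 42025) + 31132) = 1/(-41811 + 31132) = 1/(-10679) = -1/10679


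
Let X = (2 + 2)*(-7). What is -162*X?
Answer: 4536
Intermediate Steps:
X = -28 (X = 4*(-7) = -28)
-162*X = -162*(-28) = 4536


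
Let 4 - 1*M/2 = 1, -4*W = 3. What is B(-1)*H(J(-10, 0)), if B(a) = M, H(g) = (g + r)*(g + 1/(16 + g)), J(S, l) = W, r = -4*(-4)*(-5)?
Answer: 161823/488 ≈ 331.60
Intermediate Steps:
W = -3/4 (W = -1/4*3 = -3/4 ≈ -0.75000)
r = -80 (r = 16*(-5) = -80)
J(S, l) = -3/4
H(g) = (-80 + g)*(g + 1/(16 + g)) (H(g) = (g - 80)*(g + 1/(16 + g)) = (-80 + g)*(g + 1/(16 + g)))
M = 6 (M = 8 - 2*1 = 8 - 2 = 6)
B(a) = 6
B(-1)*H(J(-10, 0)) = 6*((-80 + (-3/4)**3 - 1279*(-3/4) - 64*(-3/4)**2)/(16 - 3/4)) = 6*((-80 - 27/64 + 3837/4 - 64*9/16)/(61/4)) = 6*(4*(-80 - 27/64 + 3837/4 - 36)/61) = 6*((4/61)*(53941/64)) = 6*(53941/976) = 161823/488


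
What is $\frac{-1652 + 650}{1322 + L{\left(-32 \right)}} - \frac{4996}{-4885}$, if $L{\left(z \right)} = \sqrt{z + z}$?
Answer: $\frac{565215767}{2134437245} + \frac{2004 i}{436937} \approx 0.26481 + 0.0045865 i$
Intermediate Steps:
$L{\left(z \right)} = \sqrt{2} \sqrt{z}$ ($L{\left(z \right)} = \sqrt{2 z} = \sqrt{2} \sqrt{z}$)
$\frac{-1652 + 650}{1322 + L{\left(-32 \right)}} - \frac{4996}{-4885} = \frac{-1652 + 650}{1322 + \sqrt{2} \sqrt{-32}} - \frac{4996}{-4885} = - \frac{1002}{1322 + \sqrt{2} \cdot 4 i \sqrt{2}} - 4996 \left(- \frac{1}{4885}\right) = - \frac{1002}{1322 + 8 i} - - \frac{4996}{4885} = - 1002 \frac{1322 - 8 i}{1747748} + \frac{4996}{4885} = - \frac{501 \left(1322 - 8 i\right)}{873874} + \frac{4996}{4885} = \frac{4996}{4885} - \frac{501 \left(1322 - 8 i\right)}{873874}$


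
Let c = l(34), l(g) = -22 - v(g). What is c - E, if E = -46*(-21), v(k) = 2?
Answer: -990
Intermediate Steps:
E = 966
l(g) = -24 (l(g) = -22 - 1*2 = -22 - 2 = -24)
c = -24
c - E = -24 - 1*966 = -24 - 966 = -990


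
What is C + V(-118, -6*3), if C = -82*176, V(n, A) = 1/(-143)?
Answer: -2063777/143 ≈ -14432.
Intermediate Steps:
V(n, A) = -1/143
C = -14432
C + V(-118, -6*3) = -14432 - 1/143 = -2063777/143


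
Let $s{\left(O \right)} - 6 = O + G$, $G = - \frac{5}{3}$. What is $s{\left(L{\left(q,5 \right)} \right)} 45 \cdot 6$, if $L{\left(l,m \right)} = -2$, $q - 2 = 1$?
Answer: $630$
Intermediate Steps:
$q = 3$ ($q = 2 + 1 = 3$)
$G = - \frac{5}{3}$ ($G = \left(-5\right) \frac{1}{3} = - \frac{5}{3} \approx -1.6667$)
$s{\left(O \right)} = \frac{13}{3} + O$ ($s{\left(O \right)} = 6 + \left(O - \frac{5}{3}\right) = 6 + \left(- \frac{5}{3} + O\right) = \frac{13}{3} + O$)
$s{\left(L{\left(q,5 \right)} \right)} 45 \cdot 6 = \left(\frac{13}{3} - 2\right) 45 \cdot 6 = \frac{7}{3} \cdot 45 \cdot 6 = 105 \cdot 6 = 630$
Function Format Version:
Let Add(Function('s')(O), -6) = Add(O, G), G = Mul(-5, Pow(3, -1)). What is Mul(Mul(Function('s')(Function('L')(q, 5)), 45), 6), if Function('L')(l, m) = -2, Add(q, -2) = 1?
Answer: 630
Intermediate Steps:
q = 3 (q = Add(2, 1) = 3)
G = Rational(-5, 3) (G = Mul(-5, Rational(1, 3)) = Rational(-5, 3) ≈ -1.6667)
Function('s')(O) = Add(Rational(13, 3), O) (Function('s')(O) = Add(6, Add(O, Rational(-5, 3))) = Add(6, Add(Rational(-5, 3), O)) = Add(Rational(13, 3), O))
Mul(Mul(Function('s')(Function('L')(q, 5)), 45), 6) = Mul(Mul(Add(Rational(13, 3), -2), 45), 6) = Mul(Mul(Rational(7, 3), 45), 6) = Mul(105, 6) = 630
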